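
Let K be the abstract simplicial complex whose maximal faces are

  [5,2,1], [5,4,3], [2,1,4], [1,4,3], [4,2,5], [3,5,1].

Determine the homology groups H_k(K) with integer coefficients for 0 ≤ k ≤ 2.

Order the vertices as 1 < 2 < 3 < 4 < 5. Listing each simplex with vertices in this order, K has dimension 2 with simplices:

  0-simplices (5): [1], [2], [3], [4], [5]
  1-simplices (9): [1,2], [1,3], [1,4], [1,5], [2,4], [2,5], [3,4], [3,5], [4,5]
  2-simplices (6): [1,2,4], [1,2,5], [1,3,4], [1,3,5], [2,4,5], [3,4,5]

Hence C_0 ≅ Z^5, C_1 ≅ Z^9, C_2 ≅ Z^6.

The boundary map ∂_1: C_1 → C_0 sends each edge [p,q] (with p < q) to q − p.
As a 5×9 matrix over Z this has rank 4, with invariant factors (1,1,1,1).

The boundary map ∂_2: C_2 → C_1 maps a triangle to the signed sum of its edges. For instance
  ∂[1,2,4] = [2,4] − [1,4] + [1,2],
  ∂[1,2,5] = [2,5] − [1,5] + [1,2].
The resulting 9×6 matrix has rank 5, and its Smith normal form has invariant factors (1,1,1,1,1).

From H_k ≅ ker(∂_k) / im(∂_{k+1}) we obtain:

  H_0: rank C_0 − rank ∂_1 = 5 − 4 = 1, and the invariant factors of ∂_1 are all 1, so H_0 ≅ Z.
  H_1: rank ker ∂_1 − rank ∂_2 = (9 − 4) − 5 = 0, and the invariant factors of ∂_2 are all 1, so H_1 ≅ 0.
  H_2: rank ker ∂_2 − rank ∂_3 = (6 − 5) − 0 = 1, and there is no ∂_3, so H_2 ≅ Z.

As a check, the Euler characteristic is 5 − 9 + 6 = 2, which agrees with 1 − 0 + 1 = 2.

H_0 ≅ Z,  H_1 = 0,  H_2 ≅ Z.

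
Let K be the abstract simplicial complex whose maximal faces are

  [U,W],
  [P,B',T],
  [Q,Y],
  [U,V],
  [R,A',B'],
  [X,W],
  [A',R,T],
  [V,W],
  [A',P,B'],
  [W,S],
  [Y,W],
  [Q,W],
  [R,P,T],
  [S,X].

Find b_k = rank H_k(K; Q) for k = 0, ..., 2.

We work with the vertex ordering P < Q < R < S < T < U < V < W < X < Y < A' < B'. The simplices of K, each written with vertices in increasing order, are:

  0-simplices (12): [P], [Q], [R], [S], [T], [U], [V], [W], [X], [Y], [A'], [B']
  1-simplices (19): [P,R], [P,T], [P,A'], [P,B'], [Q,W], [Q,Y], [R,T], [R,A'], [R,B'], [S,W], [S,X], [T,A'], [T,B'], [U,V], [U,W], [V,W], [W,X], [W,Y], [A',B']
  2-simplices (5): [P,R,T], [P,T,B'], [P,A',B'], [R,T,A'], [R,A',B']

Hence C_0 ≅ Z^12, C_1 ≅ Z^19, C_2 ≅ Z^5.

Boundary ∂_1: C_1 → C_0 sends each edge [p,q] (with p < q) to q − p.
The 12×19 boundary matrix has rank 10 and Smith normal form diag(1,1,1,1,1,1,1,1,1,1).

Boundary ∂_2: C_2 → C_1 maps a triangle to the signed sum of its edges. For instance
  ∂[R,A',B'] = [A',B'] − [R,B'] + [R,A'],
  ∂[P,T,B'] = [T,B'] − [P,B'] + [P,T].
As a 19×5 matrix over Z this has rank 5, with invariant factors (1,1,1,1,1).

Reading off H_k = ker ∂_k / im ∂_{k+1}:

  H_0: rank C_0 − rank ∂_1 = 12 − 10 = 2, and the invariant factors of ∂_1 are all 1, so H_0 = Z^2.
  H_1: rank ker ∂_1 − rank ∂_2 = (19 − 10) − 5 = 4, and the invariant factors of ∂_2 are all 1, so H_1 = Z^4.
  H_2: rank ker ∂_2 − rank ∂_3 = (5 − 5) − 0 = 0, and there is no ∂_3, so H_2 = 0.

Hence the Betti numbers are b_0 = 2, b_1 = 4, b_2 = 0.

b_0 = 2, b_1 = 4, b_2 = 0.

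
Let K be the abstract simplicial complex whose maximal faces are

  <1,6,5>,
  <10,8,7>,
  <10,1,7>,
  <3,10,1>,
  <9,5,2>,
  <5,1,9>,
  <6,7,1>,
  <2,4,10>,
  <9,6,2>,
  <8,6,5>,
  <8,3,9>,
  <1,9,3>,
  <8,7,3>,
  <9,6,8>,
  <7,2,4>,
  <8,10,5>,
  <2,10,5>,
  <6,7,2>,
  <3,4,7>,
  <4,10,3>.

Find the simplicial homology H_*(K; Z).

H_0 ≅ Z,  H_1 ≅ Z ⊕ Z_2,  H_2 = 0.

Fix the vertex order 1 < 2 < 3 < 4 < 5 < 6 < 7 < 8 < 9 < 10 and write every simplex with vertices in increasing order. Then dim K = 2 and the simplices of K are:

  0-simplices (10): [1], [2], [3], [4], [5], [6], [7], [8], [9], [10]
  1-simplices (30): (30 of them)
  2-simplices (20): (20 of them)

so the chain groups are C_0 ≅ Z^10, C_1 ≅ Z^30, C_2 ≅ Z^20.

Boundary ∂_1: C_1 → C_0 is given by ∂[p,q] = [q] − [p]. For instance
  ∂[6,7] = [7] − [6].
The 10×30 boundary matrix has rank 9 and Smith normal form diag(1,1,1,1,1,1,1,1,1).

The boundary map ∂_2: C_2 → C_1 acts by ∂[p,q,r] = [q,r] − [p,r] + [p,q]. For instance
  ∂[2,6,9] = [6,9] − [2,9] + [2,6],
  ∂[5,6,8] = [6,8] − [5,8] + [5,6].
The resulting 30×20 matrix has rank 20, and its Smith normal form has invariant factors (1,1,1,1,1,1,1,1,1,1,1,1,1,1,1,1,1,1,1,2).

Now H_k = ker ∂_k / im ∂_{k+1}, so:

  H_0: rank C_0 − rank ∂_1 = 10 − 9 = 1, and the invariant factors of ∂_1 are all 1, so H_0 ≅ Z.
  H_1: rank ker ∂_1 − rank ∂_2 = (30 − 9) − 20 = 1, and ∂_2 has invariant factor 2 > 1, so H_1 ≅ Z ⊕ Z_2.
  H_2: rank ker ∂_2 − rank ∂_3 = (20 − 20) − 0 = 0, and there is no ∂_3, so H_2 ≅ 0.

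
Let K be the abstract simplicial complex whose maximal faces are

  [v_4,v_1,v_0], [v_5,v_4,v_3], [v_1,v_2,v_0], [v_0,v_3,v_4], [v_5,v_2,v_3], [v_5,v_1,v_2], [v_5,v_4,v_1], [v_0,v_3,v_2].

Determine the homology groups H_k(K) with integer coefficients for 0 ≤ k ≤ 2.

H_0 = Z,  H_1 = 0,  H_2 = Z.

We work with the vertex ordering v_0 < v_1 < v_2 < v_3 < v_4 < v_5. The simplices of K, each written with vertices in increasing order, are:

  0-simplices (6): [v_0], [v_1], [v_2], [v_3], [v_4], [v_5]
  1-simplices (12): [v_0,v_1], [v_0,v_2], [v_0,v_3], [v_0,v_4], [v_1,v_2], [v_1,v_4], [v_1,v_5], [v_2,v_3], [v_2,v_5], [v_3,v_4], [v_3,v_5], [v_4,v_5]
  2-simplices (8): [v_0,v_1,v_2], [v_0,v_1,v_4], [v_0,v_2,v_3], [v_0,v_3,v_4], [v_1,v_2,v_5], [v_1,v_4,v_5], [v_2,v_3,v_5], [v_3,v_4,v_5]

so the chain groups are C_0 ≅ Z^6, C_1 ≅ Z^12, C_2 ≅ Z^8.

The boundary map ∂_1: C_1 → C_0 is given by ∂[p,q] = [q] − [p].
The 6×12 boundary matrix has rank 5 and Smith normal form diag(1,1,1,1,1).

Boundary ∂_2: C_2 → C_1 sends each 2-simplex [p,q,r] to [q,r] − [p,r] + [p,q]. For instance
  ∂[v_3,v_4,v_5] = [v_4,v_5] − [v_3,v_5] + [v_3,v_4],
  ∂[v_0,v_1,v_4] = [v_1,v_4] − [v_0,v_4] + [v_0,v_1].
As a 12×8 matrix over Z this has rank 7, with invariant factors (1,1,1,1,1,1,1).

Now H_k = ker ∂_k / im ∂_{k+1}, so:

  H_0: rank C_0 − rank ∂_1 = 6 − 5 = 1, and the invariant factors of ∂_1 are all 1, so H_0 = Z.
  H_1: rank ker ∂_1 − rank ∂_2 = (12 − 5) − 7 = 0, and the invariant factors of ∂_2 are all 1, so H_1 = 0.
  H_2: rank ker ∂_2 − rank ∂_3 = (8 − 7) − 0 = 1, and there is no ∂_3, so H_2 = Z.

As a check, the Euler characteristic is 6 − 12 + 8 = 2, which agrees with 1 − 0 + 1 = 2.
(K is a triangulation of the 2-sphere S^2.)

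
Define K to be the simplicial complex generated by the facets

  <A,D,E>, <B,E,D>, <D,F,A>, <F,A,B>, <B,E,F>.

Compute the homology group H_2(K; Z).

H_2 ≅ 0.

Order the vertices as A < B < D < E < F. Listing each simplex with vertices in this order, K has dimension 2 with simplices:

  0-simplices (5): A, B, D, E, F
  1-simplices (10): AB, AD, AE, AF, BD, BE, BF, DE, DF, EF
  2-simplices (5): ABF, ADE, ADF, BDE, BEF

giving chain groups C_0 ≅ Z^5, C_1 ≅ Z^10, C_2 ≅ Z^5.

∂_1: C_1 → C_0 sends each edge [p,q] (with p < q) to q − p. For instance
  ∂AE = E − A.
The 5×10 boundary matrix has rank 4 and Smith normal form diag(1,1,1,1).

Boundary ∂_2: C_2 → C_1 sends each 2-simplex [p,q,r] to [q,r] − [p,r] + [p,q]. For instance
  ∂BDE = DE − BE + BD,
  ∂ADF = DF − AF + AD.
The resulting 10×5 matrix has rank 5, and its Smith normal form has invariant factors (1,1,1,1,1).

From H_k ≅ ker(∂_k) / im(∂_{k+1}) we obtain:

  H_2: rank ker ∂_2 − rank ∂_3 = (5 − 5) − 0 = 0, and there is no ∂_3, so H_2 = 0.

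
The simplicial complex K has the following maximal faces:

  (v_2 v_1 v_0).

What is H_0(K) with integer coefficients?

H_0 = Z.

Order the vertices as v_0 < v_1 < v_2. Listing each simplex with vertices in this order, K has dimension 2 with simplices:

  0-simplices (3): [v_0], [v_1], [v_2]
  1-simplices (3): [v_0,v_1], [v_0,v_2], [v_1,v_2]
  2-simplices (1): [v_0,v_1,v_2]

so the chain groups are C_0 ≅ Z^3, C_1 ≅ Z^3, C_2 ≅ Z^1.

∂_1: C_1 → C_0 is given by ∂[p,q] = [q] − [p]. For instance
  ∂[v_1,v_2] = [v_2] − [v_1].
As a 3×3 matrix over Z this has rank 2, with invariant factors (1,1).

Boundary ∂_2: C_2 → C_1 maps a triangle to the signed sum of its edges. For instance
  ∂[v_0,v_1,v_2] = [v_1,v_2] − [v_0,v_2] + [v_0,v_1].
The 3×1 boundary matrix has rank 1 and Smith normal form diag(1).

Reading off H_k = ker ∂_k / im ∂_{k+1}:

  H_0: rank C_0 − rank ∂_1 = 3 − 2 = 1, and the invariant factors of ∂_1 are all 1, so H_0 = Z.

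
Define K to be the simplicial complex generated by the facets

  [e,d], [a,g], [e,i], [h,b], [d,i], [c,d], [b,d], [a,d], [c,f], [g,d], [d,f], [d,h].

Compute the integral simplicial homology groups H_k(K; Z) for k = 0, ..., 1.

H_0 ≅ Z,  H_1 ≅ Z^4.

Take the total order a < b < c < d < e < f < g < h < i on the vertex set. Then K (dimension 1) consists of the simplices:

  0-simplices (9): a, b, c, d, e, f, g, h, i
  1-simplices (12): ad, ag, bd, bh, cd, cf, de, df, dg, dh, di, ei

so the chain groups are C_0 ≅ Z^9, C_1 ≅ Z^12.

∂_1: C_1 → C_0 maps an edge to its endpoints' difference, ∂[p,q] = q − p. For instance
  ∂bh = h − b.
This gives a 9×12 integer matrix of rank 8; reducing to Smith normal form yields diagonal entries (1,1,1,1,1,1,1,1).

From H_k ≅ ker(∂_k) / im(∂_{k+1}) we obtain:

  H_0: rank C_0 − rank ∂_1 = 9 − 8 = 1, and the invariant factors of ∂_1 are all 1, so H_0 = Z.
  H_1: rank ker ∂_1 − rank ∂_2 = (12 − 8) − 0 = 4, and there is no ∂_2, so H_1 = Z^4.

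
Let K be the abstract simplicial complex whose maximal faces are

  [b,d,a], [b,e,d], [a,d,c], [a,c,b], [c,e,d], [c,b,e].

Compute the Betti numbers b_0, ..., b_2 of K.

We work with the vertex ordering a < b < c < d < e. The simplices of K, each written with vertices in increasing order, are:

  0-simplices (5): a, b, c, d, e
  1-simplices (9): ab, ac, ad, bc, bd, be, cd, ce, de
  2-simplices (6): abc, abd, acd, bce, bde, cde

so the chain groups are C_0 ≅ Z^5, C_1 ≅ Z^9, C_2 ≅ Z^6.

∂_1: C_1 → C_0 sends each edge [p,q] (with p < q) to q − p.
This gives a 5×9 integer matrix of rank 4; reducing to Smith normal form yields diagonal entries (1,1,1,1).

The boundary map ∂_2: C_2 → C_1 maps a triangle to the signed sum of its edges. For instance
  ∂bde = de − be + bd,
  ∂acd = cd − ad + ac.
The resulting 9×6 matrix has rank 5, and its Smith normal form has invariant factors (1,1,1,1,1).

Now H_k = ker ∂_k / im ∂_{k+1}, so:

  H_0: rank C_0 − rank ∂_1 = 5 − 4 = 1, and the invariant factors of ∂_1 are all 1, so H_0 ≅ Z.
  H_1: rank ker ∂_1 − rank ∂_2 = (9 − 4) − 5 = 0, and the invariant factors of ∂_2 are all 1, so H_1 ≅ 0.
  H_2: rank ker ∂_2 − rank ∂_3 = (6 − 5) − 0 = 1, and there is no ∂_3, so H_2 ≅ Z.

As a check, the Euler characteristic is 5 − 9 + 6 = 2, which agrees with 1 − 0 + 1 = 2.

Hence the Betti numbers are b_0 = 1, b_1 = 0, b_2 = 1.

b_0 = 1, b_1 = 0, b_2 = 1.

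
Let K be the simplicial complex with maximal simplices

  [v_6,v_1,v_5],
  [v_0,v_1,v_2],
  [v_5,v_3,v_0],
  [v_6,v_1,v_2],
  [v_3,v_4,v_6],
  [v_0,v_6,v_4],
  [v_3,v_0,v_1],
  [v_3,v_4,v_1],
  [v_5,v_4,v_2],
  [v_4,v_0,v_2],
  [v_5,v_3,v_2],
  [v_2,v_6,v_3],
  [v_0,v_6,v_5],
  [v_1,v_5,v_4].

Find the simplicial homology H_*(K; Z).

H_0 = Z,  H_1 = Z^2,  H_2 = Z.

Fix the vertex order v_0 < v_1 < v_2 < v_3 < v_4 < v_5 < v_6 and write every simplex with vertices in increasing order. Then dim K = 2 and the simplices of K are:

  0-simplices (7): [v_0], [v_1], [v_2], [v_3], [v_4], [v_5], [v_6]
  1-simplices (21): (21 of them)
  2-simplices (14): (14 of them)

Hence C_0 ≅ Z^7, C_1 ≅ Z^21, C_2 ≅ Z^14.

Boundary ∂_1: C_1 → C_0 maps an edge to its endpoints' difference, ∂[p,q] = q − p. For instance
  ∂[v_0,v_5] = [v_5] − [v_0].
The 7×21 boundary matrix has rank 6 and Smith normal form diag(1,1,1,1,1,1).

∂_2: C_2 → C_1 maps a triangle to the signed sum of its edges. For instance
  ∂[v_2,v_3,v_6] = [v_3,v_6] − [v_2,v_6] + [v_2,v_3],
  ∂[v_0,v_1,v_2] = [v_1,v_2] − [v_0,v_2] + [v_0,v_1].
The 21×14 boundary matrix has rank 13 and Smith normal form diag(1,1,1,1,1,1,1,1,1,1,1,1,1).

Now H_k = ker ∂_k / im ∂_{k+1}, so:

  H_0: rank C_0 − rank ∂_1 = 7 − 6 = 1, and the invariant factors of ∂_1 are all 1, so H_0 = Z.
  H_1: rank ker ∂_1 − rank ∂_2 = (21 − 6) − 13 = 2, and the invariant factors of ∂_2 are all 1, so H_1 = Z^2.
  H_2: rank ker ∂_2 − rank ∂_3 = (14 − 13) − 0 = 1, and there is no ∂_3, so H_2 = Z.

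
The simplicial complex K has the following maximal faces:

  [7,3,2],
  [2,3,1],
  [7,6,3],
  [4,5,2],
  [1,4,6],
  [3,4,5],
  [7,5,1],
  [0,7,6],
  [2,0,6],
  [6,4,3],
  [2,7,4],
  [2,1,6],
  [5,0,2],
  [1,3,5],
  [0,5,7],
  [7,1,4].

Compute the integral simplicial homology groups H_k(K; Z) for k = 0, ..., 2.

H_0 = Z,  H_1 = Z^2,  H_2 = Z.

Order the vertices as 0 < 1 < 2 < 3 < 4 < 5 < 6 < 7. Listing each simplex with vertices in this order, K has dimension 2 with simplices:

  0-simplices (8): [0], [1], [2], [3], [4], [5], [6], [7]
  1-simplices (24): (24 of them)
  2-simplices (16): [0,2,5], [0,2,6], [0,5,7], [0,6,7], [1,2,3], [1,2,6], [1,3,5], [1,4,6], [1,4,7], [1,5,7], [2,3,7], [2,4,5], [2,4,7], [3,4,5], [3,4,6], [3,6,7]

so the chain groups are C_0 ≅ Z^8, C_1 ≅ Z^24, C_2 ≅ Z^16.

Boundary ∂_1: C_1 → C_0 sends each edge [p,q] (with p < q) to q − p. For instance
  ∂[0,5] = [5] − [0].
The 8×24 boundary matrix has rank 7 and Smith normal form diag(1,1,1,1,1,1,1).

Boundary ∂_2: C_2 → C_1 acts by ∂[p,q,r] = [q,r] − [p,r] + [p,q]. For instance
  ∂[1,4,7] = [4,7] − [1,7] + [1,4],
  ∂[1,5,7] = [5,7] − [1,7] + [1,5].
The resulting 24×16 matrix has rank 15, and its Smith normal form has invariant factors (1,1,1,1,1,1,1,1,1,1,1,1,1,1,1).

Computing H_k = (kernel of ∂_k) / (image of ∂_{k+1}):

  H_0: rank C_0 − rank ∂_1 = 8 − 7 = 1, and the invariant factors of ∂_1 are all 1, so H_0 = Z.
  H_1: rank ker ∂_1 − rank ∂_2 = (24 − 7) − 15 = 2, and the invariant factors of ∂_2 are all 1, so H_1 = Z^2.
  H_2: rank ker ∂_2 − rank ∂_3 = (16 − 15) − 0 = 1, and there is no ∂_3, so H_2 = Z.

As a check, the Euler characteristic is 8 − 24 + 16 = 0, which agrees with 1 − 2 + 1 = 0.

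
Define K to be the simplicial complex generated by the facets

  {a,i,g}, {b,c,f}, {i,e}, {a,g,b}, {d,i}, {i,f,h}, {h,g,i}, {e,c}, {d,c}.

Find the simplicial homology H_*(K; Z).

H_0 ≅ Z,  H_1 ≅ Z^3,  H_2 = 0.

K has 9 vertices, 16 edges, 5 triangles.
rank ∂_0 = 0, rank ∂_1 = 8 ⇒ b_0 = 9 − 0 − 8 = 1; all invariant factors of ∂_1 are 1 so no torsion. So H_0 = Z.
rank ∂_1 = 8, rank ∂_2 = 5 ⇒ b_1 = 16 − 8 − 5 = 3; all invariant factors of ∂_2 are 1 so no torsion. So H_1 = Z^3.
rank ∂_2 = 5, rank ∂_3 = 0 ⇒ b_2 = 5 − 5 − 0 = 0. So H_2 = 0.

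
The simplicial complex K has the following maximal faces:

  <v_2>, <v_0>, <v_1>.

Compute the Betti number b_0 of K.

We work with the vertex ordering v_0 < v_1 < v_2. The simplices of K, each written with vertices in increasing order, are:

  0-simplices (3): [v_0], [v_1], [v_2]

giving chain groups C_0 ≅ Z^3.

Now H_k = ker ∂_k / im ∂_{k+1}, so:

  H_0: rank C_0 − rank ∂_1 = 3 − 0 = 3, and there is no ∂_1, so H_0 = Z^3.

Hence the Betti numbers are b_0 = 3.

b_0 = 3.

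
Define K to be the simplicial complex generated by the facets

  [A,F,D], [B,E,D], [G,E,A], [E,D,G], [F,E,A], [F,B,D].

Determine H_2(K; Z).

H_2 ≅ 0.

K has 6 vertices, 12 edges, 6 triangles.
rank ∂_2 = 6, rank ∂_3 = 0 ⇒ b_2 = 6 − 6 − 0 = 0. So H_2 ≅ 0.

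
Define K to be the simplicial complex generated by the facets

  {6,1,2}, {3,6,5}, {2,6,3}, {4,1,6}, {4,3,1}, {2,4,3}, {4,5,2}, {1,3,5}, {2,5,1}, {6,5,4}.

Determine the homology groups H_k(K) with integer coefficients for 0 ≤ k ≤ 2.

H_0 ≅ Z,  H_1 ≅ Z/2Z,  H_2 = 0.

We work with the vertex ordering 1 < 2 < 3 < 4 < 5 < 6. The simplices of K, each written with vertices in increasing order, are:

  0-simplices (6): [1], [2], [3], [4], [5], [6]
  1-simplices (15): [1,2], [1,3], [1,4], [1,5], [1,6], [2,3], [2,4], [2,5], [2,6], [3,4], [3,5], [3,6], [4,5], [4,6], [5,6]
  2-simplices (10): [1,2,5], [1,2,6], [1,3,4], [1,3,5], [1,4,6], [2,3,4], [2,3,6], [2,4,5], [3,5,6], [4,5,6]

Hence C_0 ≅ Z^6, C_1 ≅ Z^15, C_2 ≅ Z^10.

The boundary map ∂_1: C_1 → C_0 maps an edge to its endpoints' difference, ∂[p,q] = q − p. For instance
  ∂[1,6] = [6] − [1].
The 6×15 boundary matrix has rank 5 and Smith normal form diag(1,1,1,1,1).

∂_2: C_2 → C_1 maps a triangle to the signed sum of its edges. For instance
  ∂[1,3,4] = [3,4] − [1,4] + [1,3],
  ∂[4,5,6] = [5,6] − [4,6] + [4,5].
The 15×10 boundary matrix has rank 10 and Smith normal form diag(1,1,1,1,1,1,1,1,1,2).

From H_k ≅ ker(∂_k) / im(∂_{k+1}) we obtain:

  H_0: rank C_0 − rank ∂_1 = 6 − 5 = 1, and the invariant factors of ∂_1 are all 1, so H_0 = Z.
  H_1: rank ker ∂_1 − rank ∂_2 = (15 − 5) − 10 = 0, and ∂_2 has invariant factor 2 > 1, so H_1 = Z/2Z.
  H_2: rank ker ∂_2 − rank ∂_3 = (10 − 10) − 0 = 0, and there is no ∂_3, so H_2 = 0.

(K is a triangulation of the real projective plane RP^2.)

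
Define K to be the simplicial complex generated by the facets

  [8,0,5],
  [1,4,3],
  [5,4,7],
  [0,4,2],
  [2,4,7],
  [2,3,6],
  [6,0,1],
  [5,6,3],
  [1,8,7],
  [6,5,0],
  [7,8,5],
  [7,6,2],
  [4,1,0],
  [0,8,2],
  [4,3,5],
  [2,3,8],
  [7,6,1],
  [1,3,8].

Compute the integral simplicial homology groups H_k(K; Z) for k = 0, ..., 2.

H_0 = Z,  H_1 = Z^2,  H_2 = Z.

Order the vertices as 0 < 1 < 2 < 3 < 4 < 5 < 6 < 7 < 8. Listing each simplex with vertices in this order, K has dimension 2 with simplices:

  0-simplices (9): [0], [1], [2], [3], [4], [5], [6], [7], [8]
  1-simplices (27): (27 of them)
  2-simplices (18): [0,1,4], [0,1,6], [0,2,4], [0,2,8], [0,5,6], [0,5,8], [1,3,4], [1,3,8], [1,6,7], [1,7,8], [2,3,6], [2,3,8], [2,4,7], [2,6,7], [3,4,5], [3,5,6], [4,5,7], [5,7,8]

giving chain groups C_0 ≅ Z^9, C_1 ≅ Z^27, C_2 ≅ Z^18.

The boundary map ∂_1: C_1 → C_0 is given by ∂[p,q] = [q] − [p]. For instance
  ∂[3,6] = [6] − [3].
This gives a 9×27 integer matrix of rank 8; reducing to Smith normal form yields diagonal entries (1,1,1,1,1,1,1,1).

Boundary ∂_2: C_2 → C_1 maps a triangle to the signed sum of its edges. For instance
  ∂[2,3,8] = [3,8] − [2,8] + [2,3],
  ∂[0,5,6] = [5,6] − [0,6] + [0,5].
As a 27×18 matrix over Z this has rank 17, with invariant factors (1,1,1,1,1,1,1,1,1,1,1,1,1,1,1,1,1).

Computing H_k = (kernel of ∂_k) / (image of ∂_{k+1}):

  H_0: rank C_0 − rank ∂_1 = 9 − 8 = 1, and the invariant factors of ∂_1 are all 1, so H_0 ≅ Z.
  H_1: rank ker ∂_1 − rank ∂_2 = (27 − 8) − 17 = 2, and the invariant factors of ∂_2 are all 1, so H_1 ≅ Z^2.
  H_2: rank ker ∂_2 − rank ∂_3 = (18 − 17) − 0 = 1, and there is no ∂_3, so H_2 ≅ Z.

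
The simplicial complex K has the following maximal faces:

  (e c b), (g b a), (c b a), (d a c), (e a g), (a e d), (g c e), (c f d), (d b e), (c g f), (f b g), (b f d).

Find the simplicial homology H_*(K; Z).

We work with the vertex ordering a < b < c < d < e < f < g. The simplices of K, each written with vertices in increasing order, are:

  0-simplices (7): a, b, c, d, e, f, g
  1-simplices (18): ab, ac, ad, ae, ag, bc, bd, be, bf, bg, cd, ce, cf, cg, de, df, eg, fg
  2-simplices (12): abc, abg, acd, ade, aeg, bce, bde, bdf, bfg, cdf, ceg, cfg

giving chain groups C_0 ≅ Z^7, C_1 ≅ Z^18, C_2 ≅ Z^12.

Boundary ∂_1: C_1 → C_0 maps an edge to its endpoints' difference, ∂[p,q] = q − p. For instance
  ∂cd = d − c.
This gives a 7×18 integer matrix of rank 6; reducing to Smith normal form yields diagonal entries (1,1,1,1,1,1).

The boundary map ∂_2: C_2 → C_1 acts by ∂[p,q,r] = [q,r] − [p,r] + [p,q]. For instance
  ∂bfg = fg − bg + bf,
  ∂abc = bc − ac + ab.
The resulting 18×12 matrix has rank 12, and its Smith normal form has invariant factors (1,1,1,1,1,1,1,1,1,1,1,2).

Reading off H_k = ker ∂_k / im ∂_{k+1}:

  H_0: rank C_0 − rank ∂_1 = 7 − 6 = 1, and the invariant factors of ∂_1 are all 1, so H_0 = Z.
  H_1: rank ker ∂_1 − rank ∂_2 = (18 − 6) − 12 = 0, and ∂_2 has invariant factor 2 > 1, so H_1 = Z/2.
  H_2: rank ker ∂_2 − rank ∂_3 = (12 − 12) − 0 = 0, and there is no ∂_3, so H_2 = 0.

As a check, the Euler characteristic is 7 − 18 + 12 = 1, which agrees with 1 − 0 + 0 = 1.

H_0 ≅ Z,  H_1 ≅ Z/2,  H_2 = 0.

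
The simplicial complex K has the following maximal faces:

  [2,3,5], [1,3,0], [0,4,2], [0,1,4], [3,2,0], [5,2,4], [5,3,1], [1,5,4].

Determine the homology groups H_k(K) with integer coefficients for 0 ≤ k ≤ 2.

H_0 ≅ Z,  H_1 = 0,  H_2 ≅ Z.

K has 6 vertices, 12 edges, 8 triangles.
rank ∂_0 = 0, rank ∂_1 = 5 ⇒ b_0 = 6 − 0 − 5 = 1; all invariant factors of ∂_1 are 1 so no torsion. So H_0 = Z.
rank ∂_1 = 5, rank ∂_2 = 7 ⇒ b_1 = 12 − 5 − 7 = 0; all invariant factors of ∂_2 are 1 so no torsion. So H_1 = 0.
rank ∂_2 = 7, rank ∂_3 = 0 ⇒ b_2 = 8 − 7 − 0 = 1. So H_2 = Z.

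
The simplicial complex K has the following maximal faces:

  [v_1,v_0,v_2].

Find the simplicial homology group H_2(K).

Order the vertices as v_0 < v_1 < v_2. Listing each simplex with vertices in this order, K has dimension 2 with simplices:

  0-simplices (3): [v_0], [v_1], [v_2]
  1-simplices (3): [v_0,v_1], [v_0,v_2], [v_1,v_2]
  2-simplices (1): [v_0,v_1,v_2]

so the chain groups are C_0 ≅ Z^3, C_1 ≅ Z^3, C_2 ≅ Z^1.

The boundary map ∂_1: C_1 → C_0 sends each edge [p,q] (with p < q) to q − p.
The resulting 3×3 matrix has rank 2, and its Smith normal form has invariant factors (1,1).

The boundary map ∂_2: C_2 → C_1 acts by ∂[p,q,r] = [q,r] − [p,r] + [p,q]. For instance
  ∂[v_0,v_1,v_2] = [v_1,v_2] − [v_0,v_2] + [v_0,v_1].
As a 3×1 matrix over Z this has rank 1, with invariant factors (1).

Computing H_k = (kernel of ∂_k) / (image of ∂_{k+1}):

  H_2: rank ker ∂_2 − rank ∂_3 = (1 − 1) − 0 = 0, and there is no ∂_3, so H_2 = 0.

H_2 = 0.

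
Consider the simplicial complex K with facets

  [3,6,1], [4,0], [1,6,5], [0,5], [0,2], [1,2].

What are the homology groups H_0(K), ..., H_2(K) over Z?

Fix the vertex order 0 < 1 < 2 < 3 < 4 < 5 < 6 and write every simplex with vertices in increasing order. Then dim K = 2 and the simplices of K are:

  0-simplices (7): [0], [1], [2], [3], [4], [5], [6]
  1-simplices (9): [0,2], [0,4], [0,5], [1,2], [1,3], [1,5], [1,6], [3,6], [5,6]
  2-simplices (2): [1,3,6], [1,5,6]

giving chain groups C_0 ≅ Z^7, C_1 ≅ Z^9, C_2 ≅ Z^2.

∂_1: C_1 → C_0 is given by ∂[p,q] = [q] − [p].
The resulting 7×9 matrix has rank 6, and its Smith normal form has invariant factors (1,1,1,1,1,1).

Boundary ∂_2: C_2 → C_1 acts by ∂[p,q,r] = [q,r] − [p,r] + [p,q]. For instance
  ∂[1,3,6] = [3,6] − [1,6] + [1,3],
  ∂[1,5,6] = [5,6] − [1,6] + [1,5].
As a 9×2 matrix over Z this has rank 2, with invariant factors (1,1).

From H_k ≅ ker(∂_k) / im(∂_{k+1}) we obtain:

  H_0: rank C_0 − rank ∂_1 = 7 − 6 = 1, and the invariant factors of ∂_1 are all 1, so H_0 ≅ Z.
  H_1: rank ker ∂_1 − rank ∂_2 = (9 − 6) − 2 = 1, and the invariant factors of ∂_2 are all 1, so H_1 ≅ Z.
  H_2: rank ker ∂_2 − rank ∂_3 = (2 − 2) − 0 = 0, and there is no ∂_3, so H_2 ≅ 0.

As a check, the Euler characteristic is 7 − 9 + 2 = 0, which agrees with 1 − 1 + 0 = 0.

H_0 ≅ Z,  H_1 ≅ Z,  H_2 = 0.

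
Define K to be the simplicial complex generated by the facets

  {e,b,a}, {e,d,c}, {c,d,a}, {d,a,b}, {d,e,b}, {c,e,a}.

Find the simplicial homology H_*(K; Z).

Take the total order a < b < c < d < e on the vertex set. Then K (dimension 2) consists of the simplices:

  0-simplices (5): a, b, c, d, e
  1-simplices (9): ab, ac, ad, ae, bd, be, cd, ce, de
  2-simplices (6): abd, abe, acd, ace, bde, cde

giving chain groups C_0 ≅ Z^5, C_1 ≅ Z^9, C_2 ≅ Z^6.

Boundary ∂_1: C_1 → C_0 maps an edge to its endpoints' difference, ∂[p,q] = q − p. For instance
  ∂de = e − d.
The resulting 5×9 matrix has rank 4, and its Smith normal form has invariant factors (1,1,1,1).

∂_2: C_2 → C_1 maps a triangle to the signed sum of its edges. For instance
  ∂ace = ce − ae + ac,
  ∂abe = be − ae + ab.
The 9×6 boundary matrix has rank 5 and Smith normal form diag(1,1,1,1,1).

Now H_k = ker ∂_k / im ∂_{k+1}, so:

  H_0: rank C_0 − rank ∂_1 = 5 − 4 = 1, and the invariant factors of ∂_1 are all 1, so H_0 = Z.
  H_1: rank ker ∂_1 − rank ∂_2 = (9 − 4) − 5 = 0, and the invariant factors of ∂_2 are all 1, so H_1 = 0.
  H_2: rank ker ∂_2 − rank ∂_3 = (6 − 5) − 0 = 1, and there is no ∂_3, so H_2 = Z.

H_0 = Z,  H_1 = 0,  H_2 = Z.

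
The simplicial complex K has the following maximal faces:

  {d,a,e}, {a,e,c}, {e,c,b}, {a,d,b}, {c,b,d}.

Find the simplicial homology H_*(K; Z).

H_0 ≅ Z,  H_1 ≅ Z,  H_2 = 0.

We work with the vertex ordering a < b < c < d < e. The simplices of K, each written with vertices in increasing order, are:

  0-simplices (5): a, b, c, d, e
  1-simplices (10): ab, ac, ad, ae, bc, bd, be, cd, ce, de
  2-simplices (5): abd, ace, ade, bcd, bce

Hence C_0 ≅ Z^5, C_1 ≅ Z^10, C_2 ≅ Z^5.

Boundary ∂_1: C_1 → C_0 is given by ∂[p,q] = [q] − [p]. For instance
  ∂ad = d − a.
The resulting 5×10 matrix has rank 4, and its Smith normal form has invariant factors (1,1,1,1).

Boundary ∂_2: C_2 → C_1 sends each 2-simplex [p,q,r] to [q,r] − [p,r] + [p,q]. For instance
  ∂bce = ce − be + bc,
  ∂bcd = cd − bd + bc.
The resulting 10×5 matrix has rank 5, and its Smith normal form has invariant factors (1,1,1,1,1).

Computing H_k = (kernel of ∂_k) / (image of ∂_{k+1}):

  H_0: rank C_0 − rank ∂_1 = 5 − 4 = 1, and the invariant factors of ∂_1 are all 1, so H_0 = Z.
  H_1: rank ker ∂_1 − rank ∂_2 = (10 − 4) − 5 = 1, and the invariant factors of ∂_2 are all 1, so H_1 = Z.
  H_2: rank ker ∂_2 − rank ∂_3 = (5 − 5) − 0 = 0, and there is no ∂_3, so H_2 = 0.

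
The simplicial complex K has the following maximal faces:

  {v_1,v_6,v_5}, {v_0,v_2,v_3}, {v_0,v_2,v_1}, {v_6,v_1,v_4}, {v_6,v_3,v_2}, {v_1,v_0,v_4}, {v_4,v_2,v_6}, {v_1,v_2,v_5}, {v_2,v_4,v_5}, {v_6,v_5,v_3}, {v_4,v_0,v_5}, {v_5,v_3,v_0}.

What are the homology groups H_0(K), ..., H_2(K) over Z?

H_0 = Z,  H_1 = Z/2Z,  H_2 = 0.

Fix the vertex order v_0 < v_1 < v_2 < v_3 < v_4 < v_5 < v_6 and write every simplex with vertices in increasing order. Then dim K = 2 and the simplices of K are:

  0-simplices (7): [v_0], [v_1], [v_2], [v_3], [v_4], [v_5], [v_6]
  1-simplices (18): (18 of them)
  2-simplices (12): (12 of them)

Hence C_0 ≅ Z^7, C_1 ≅ Z^18, C_2 ≅ Z^12.

Boundary ∂_1: C_1 → C_0 maps an edge to its endpoints' difference, ∂[p,q] = q − p. For instance
  ∂[v_0,v_3] = [v_3] − [v_0].
This gives a 7×18 integer matrix of rank 6; reducing to Smith normal form yields diagonal entries (1,1,1,1,1,1).

Boundary ∂_2: C_2 → C_1 sends each 2-simplex [p,q,r] to [q,r] − [p,r] + [p,q]. For instance
  ∂[v_0,v_1,v_2] = [v_1,v_2] − [v_0,v_2] + [v_0,v_1],
  ∂[v_0,v_4,v_5] = [v_4,v_5] − [v_0,v_5] + [v_0,v_4].
The 18×12 boundary matrix has rank 12 and Smith normal form diag(1,1,1,1,1,1,1,1,1,1,1,2).

Now H_k = ker ∂_k / im ∂_{k+1}, so:

  H_0: rank C_0 − rank ∂_1 = 7 − 6 = 1, and the invariant factors of ∂_1 are all 1, so H_0 ≅ Z.
  H_1: rank ker ∂_1 − rank ∂_2 = (18 − 6) − 12 = 0, and ∂_2 has invariant factor 2 > 1, so H_1 ≅ Z/2Z.
  H_2: rank ker ∂_2 − rank ∂_3 = (12 − 12) − 0 = 0, and there is no ∂_3, so H_2 ≅ 0.

As a check, the Euler characteristic is 7 − 18 + 12 = 1, which agrees with 1 − 0 + 0 = 1.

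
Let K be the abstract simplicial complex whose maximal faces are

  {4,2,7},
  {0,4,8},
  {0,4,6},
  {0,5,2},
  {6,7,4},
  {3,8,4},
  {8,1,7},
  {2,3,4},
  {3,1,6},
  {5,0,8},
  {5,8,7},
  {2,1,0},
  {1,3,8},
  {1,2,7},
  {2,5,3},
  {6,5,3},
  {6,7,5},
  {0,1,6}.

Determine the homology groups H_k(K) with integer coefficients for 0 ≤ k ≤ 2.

H_0 ≅ Z,  H_1 ≅ Z^2,  H_2 ≅ Z.

Fix the vertex order 0 < 1 < 2 < 3 < 4 < 5 < 6 < 7 < 8 and write every simplex with vertices in increasing order. Then dim K = 2 and the simplices of K are:

  0-simplices (9): [0], [1], [2], [3], [4], [5], [6], [7], [8]
  1-simplices (27): (27 of them)
  2-simplices (18): [0,1,2], [0,1,6], [0,2,5], [0,4,6], [0,4,8], [0,5,8], [1,2,7], [1,3,6], [1,3,8], [1,7,8], [2,3,4], [2,3,5], [2,4,7], [3,4,8], [3,5,6], [4,6,7], [5,6,7], [5,7,8]

Hence C_0 ≅ Z^9, C_1 ≅ Z^27, C_2 ≅ Z^18.

Boundary ∂_1: C_1 → C_0 maps an edge to its endpoints' difference, ∂[p,q] = q − p.
The 9×27 boundary matrix has rank 8 and Smith normal form diag(1,1,1,1,1,1,1,1).

∂_2: C_2 → C_1 maps a triangle to the signed sum of its edges. For instance
  ∂[4,6,7] = [6,7] − [4,7] + [4,6],
  ∂[0,5,8] = [5,8] − [0,8] + [0,5].
This gives a 27×18 integer matrix of rank 17; reducing to Smith normal form yields diagonal entries (1,1,1,1,1,1,1,1,1,1,1,1,1,1,1,1,1).

Computing H_k = (kernel of ∂_k) / (image of ∂_{k+1}):

  H_0: rank C_0 − rank ∂_1 = 9 − 8 = 1, and the invariant factors of ∂_1 are all 1, so H_0 ≅ Z.
  H_1: rank ker ∂_1 − rank ∂_2 = (27 − 8) − 17 = 2, and the invariant factors of ∂_2 are all 1, so H_1 ≅ Z^2.
  H_2: rank ker ∂_2 − rank ∂_3 = (18 − 17) − 0 = 1, and there is no ∂_3, so H_2 ≅ Z.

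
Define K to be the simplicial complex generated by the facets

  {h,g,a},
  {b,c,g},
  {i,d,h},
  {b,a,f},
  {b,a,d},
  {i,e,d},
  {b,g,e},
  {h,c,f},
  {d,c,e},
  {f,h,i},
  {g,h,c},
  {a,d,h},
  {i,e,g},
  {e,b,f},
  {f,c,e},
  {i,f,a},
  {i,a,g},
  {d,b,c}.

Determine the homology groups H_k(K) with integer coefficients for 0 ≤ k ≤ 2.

Fix the vertex order a < b < c < d < e < f < g < h < i and write every simplex with vertices in increasing order. Then dim K = 2 and the simplices of K are:

  0-simplices (9): a, b, c, d, e, f, g, h, i
  1-simplices (27): ab, ad, af, ag, ah, ai, bc, bd, be, bf, bg, cd, ce, cf, cg, ch, de, dh, di, ef, eg, ei, fh, fi, gh, gi, hi
  2-simplices (18): abd, abf, adh, afi, agh, agi, bcd, bcg, bef, beg, cde, cef, cfh, cgh, dei, dhi, egi, fhi

so the chain groups are C_0 ≅ Z^9, C_1 ≅ Z^27, C_2 ≅ Z^18.

Boundary ∂_1: C_1 → C_0 is given by ∂[p,q] = [q] − [p]. For instance
  ∂ei = i − e.
The 9×27 boundary matrix has rank 8 and Smith normal form diag(1,1,1,1,1,1,1,1).

Boundary ∂_2: C_2 → C_1 maps a triangle to the signed sum of its edges. For instance
  ∂cef = ef − cf + ce,
  ∂agh = gh − ah + ag.
This gives a 27×18 integer matrix of rank 18; reducing to Smith normal form yields diagonal entries (1,1,1,1,1,1,1,1,1,1,1,1,1,1,1,1,1,2).

Now H_k = ker ∂_k / im ∂_{k+1}, so:

  H_0: rank C_0 − rank ∂_1 = 9 − 8 = 1, and the invariant factors of ∂_1 are all 1, so H_0 ≅ Z.
  H_1: rank ker ∂_1 − rank ∂_2 = (27 − 8) − 18 = 1, and ∂_2 has invariant factor 2 > 1, so H_1 ≅ Z ⊕ Z/2.
  H_2: rank ker ∂_2 − rank ∂_3 = (18 − 18) − 0 = 0, and there is no ∂_3, so H_2 ≅ 0.

H_0 = Z,  H_1 = Z ⊕ Z/2,  H_2 = 0.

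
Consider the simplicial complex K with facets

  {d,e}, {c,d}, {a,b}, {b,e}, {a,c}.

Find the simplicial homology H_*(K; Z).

H_0 ≅ Z,  H_1 ≅ Z.

K has 5 vertices, 5 edges.
rank ∂_0 = 0, rank ∂_1 = 4 ⇒ b_0 = 5 − 0 − 4 = 1; all invariant factors of ∂_1 are 1 so no torsion. So H_0 = Z.
rank ∂_1 = 4, rank ∂_2 = 0 ⇒ b_1 = 5 − 4 − 0 = 1. So H_1 = Z.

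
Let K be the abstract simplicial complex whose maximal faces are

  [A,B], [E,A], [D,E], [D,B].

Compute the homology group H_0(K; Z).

K has 4 vertices, 4 edges.
rank ∂_0 = 0, rank ∂_1 = 3 ⇒ b_0 = 4 − 0 − 3 = 1; all invariant factors of ∂_1 are 1 so no torsion. So H_0 = Z.

H_0 ≅ Z.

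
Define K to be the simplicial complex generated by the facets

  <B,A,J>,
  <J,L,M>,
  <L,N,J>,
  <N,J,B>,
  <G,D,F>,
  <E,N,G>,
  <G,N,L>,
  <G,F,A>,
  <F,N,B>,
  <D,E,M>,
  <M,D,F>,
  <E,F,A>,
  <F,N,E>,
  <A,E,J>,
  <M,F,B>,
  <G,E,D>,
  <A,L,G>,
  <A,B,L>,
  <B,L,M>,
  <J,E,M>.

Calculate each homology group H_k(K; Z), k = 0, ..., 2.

H_0 = Z,  H_1 = Z ⊕ Z/2Z,  H_2 = 0.

Order the vertices as A < B < D < E < F < G < J < L < M < N. Listing each simplex with vertices in this order, K has dimension 2 with simplices:

  0-simplices (10): A, B, D, E, F, G, J, L, M, N
  1-simplices (30): AB, AE, AF, AG, AJ, AL, BF, BJ, BL, BM, BN, DE, DF, DG, DM, EF, EG, EJ, EM, EN, FG, FM, FN, GL, GN, JL, JM, JN, LM, LN
  2-simplices (20): ABJ, ABL, AEF, AEJ, AFG, AGL, BFM, BFN, BJN, BLM, DEG, DEM, DFG, DFM, EFN, EGN, EJM, GLN, JLM, JLN

giving chain groups C_0 ≅ Z^10, C_1 ≅ Z^30, C_2 ≅ Z^20.

∂_1: C_1 → C_0 sends each edge [p,q] (with p < q) to q − p.
As a 10×30 matrix over Z this has rank 9, with invariant factors (1,1,1,1,1,1,1,1,1).

Boundary ∂_2: C_2 → C_1 acts by ∂[p,q,r] = [q,r] − [p,r] + [p,q]. For instance
  ∂AEJ = EJ − AJ + AE,
  ∂ABJ = BJ − AJ + AB.
As a 30×20 matrix over Z this has rank 20, with invariant factors (1,1,1,1,1,1,1,1,1,1,1,1,1,1,1,1,1,1,1,2).

Now H_k = ker ∂_k / im ∂_{k+1}, so:

  H_0: rank C_0 − rank ∂_1 = 10 − 9 = 1, and the invariant factors of ∂_1 are all 1, so H_0 ≅ Z.
  H_1: rank ker ∂_1 − rank ∂_2 = (30 − 9) − 20 = 1, and ∂_2 has invariant factor 2 > 1, so H_1 ≅ Z ⊕ Z/2Z.
  H_2: rank ker ∂_2 − rank ∂_3 = (20 − 20) − 0 = 0, and there is no ∂_3, so H_2 ≅ 0.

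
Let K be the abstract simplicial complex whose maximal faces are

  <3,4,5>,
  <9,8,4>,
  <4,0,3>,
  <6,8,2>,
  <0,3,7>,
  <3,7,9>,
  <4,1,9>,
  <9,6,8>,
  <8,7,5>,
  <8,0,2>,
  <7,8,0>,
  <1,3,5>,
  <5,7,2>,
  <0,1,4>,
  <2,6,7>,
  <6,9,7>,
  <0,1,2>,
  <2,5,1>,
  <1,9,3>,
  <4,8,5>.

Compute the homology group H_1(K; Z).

H_1 = Z ⊕ Z/2.

Order the vertices as 0 < 1 < 2 < 3 < 4 < 5 < 6 < 7 < 8 < 9. Listing each simplex with vertices in this order, K has dimension 2 with simplices:

  0-simplices (10): [0], [1], [2], [3], [4], [5], [6], [7], [8], [9]
  1-simplices (30): (30 of them)
  2-simplices (20): (20 of them)

so the chain groups are C_0 ≅ Z^10, C_1 ≅ Z^30, C_2 ≅ Z^20.

∂_1: C_1 → C_0 is given by ∂[p,q] = [q] − [p]. For instance
  ∂[0,7] = [7] − [0].
As a 10×30 matrix over Z this has rank 9, with invariant factors (1,1,1,1,1,1,1,1,1).

Boundary ∂_2: C_2 → C_1 maps a triangle to the signed sum of its edges. For instance
  ∂[0,3,7] = [3,7] − [0,7] + [0,3],
  ∂[2,5,7] = [5,7] − [2,7] + [2,5].
This gives a 30×20 integer matrix of rank 20; reducing to Smith normal form yields diagonal entries (1,1,1,1,1,1,1,1,1,1,1,1,1,1,1,1,1,1,1,2).

Computing H_k = (kernel of ∂_k) / (image of ∂_{k+1}):

  H_1: rank ker ∂_1 − rank ∂_2 = (30 − 9) − 20 = 1, and ∂_2 has invariant factor 2 > 1, so H_1 ≅ Z ⊕ Z/2.

(K is a triangulation of the Klein bottle.)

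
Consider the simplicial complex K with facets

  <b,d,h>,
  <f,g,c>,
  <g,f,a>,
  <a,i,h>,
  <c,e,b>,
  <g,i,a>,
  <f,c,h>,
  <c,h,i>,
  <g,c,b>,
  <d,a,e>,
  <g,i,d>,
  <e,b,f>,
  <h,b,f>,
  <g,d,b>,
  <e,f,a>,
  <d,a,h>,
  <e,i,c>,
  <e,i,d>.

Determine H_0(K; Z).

K has 9 vertices, 27 edges, 18 triangles.
rank ∂_0 = 0, rank ∂_1 = 8 ⇒ b_0 = 9 − 0 − 8 = 1; all invariant factors of ∂_1 are 1 so no torsion. So H_0 = Z.

H_0 = Z.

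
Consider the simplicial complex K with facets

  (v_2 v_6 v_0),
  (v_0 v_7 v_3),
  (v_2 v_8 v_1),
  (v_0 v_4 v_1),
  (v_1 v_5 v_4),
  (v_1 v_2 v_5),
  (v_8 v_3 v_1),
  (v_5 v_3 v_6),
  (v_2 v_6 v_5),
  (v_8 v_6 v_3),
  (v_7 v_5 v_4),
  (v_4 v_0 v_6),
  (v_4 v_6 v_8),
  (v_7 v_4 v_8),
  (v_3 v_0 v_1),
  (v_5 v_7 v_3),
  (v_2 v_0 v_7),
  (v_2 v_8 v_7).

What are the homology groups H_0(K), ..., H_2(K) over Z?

H_0 = Z,  H_1 = Z^2,  H_2 = Z.

K has 9 vertices, 27 edges, 18 triangles.
rank ∂_0 = 0, rank ∂_1 = 8 ⇒ b_0 = 9 − 0 − 8 = 1; all invariant factors of ∂_1 are 1 so no torsion. So H_0 = Z.
rank ∂_1 = 8, rank ∂_2 = 17 ⇒ b_1 = 27 − 8 − 17 = 2; all invariant factors of ∂_2 are 1 so no torsion. So H_1 = Z^2.
rank ∂_2 = 17, rank ∂_3 = 0 ⇒ b_2 = 18 − 17 − 0 = 1. So H_2 = Z.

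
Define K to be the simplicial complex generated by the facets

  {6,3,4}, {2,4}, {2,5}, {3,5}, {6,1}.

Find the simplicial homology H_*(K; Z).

H_0 ≅ Z,  H_1 ≅ Z,  H_2 = 0.

Order the vertices as 1 < 2 < 3 < 4 < 5 < 6. Listing each simplex with vertices in this order, K has dimension 2 with simplices:

  0-simplices (6): [1], [2], [3], [4], [5], [6]
  1-simplices (7): [1,6], [2,4], [2,5], [3,4], [3,5], [3,6], [4,6]
  2-simplices (1): [3,4,6]

so the chain groups are C_0 ≅ Z^6, C_1 ≅ Z^7, C_2 ≅ Z^1.

The boundary map ∂_1: C_1 → C_0 sends each edge [p,q] (with p < q) to q − p.
This gives a 6×7 integer matrix of rank 5; reducing to Smith normal form yields diagonal entries (1,1,1,1,1).

Boundary ∂_2: C_2 → C_1 maps a triangle to the signed sum of its edges. For instance
  ∂[3,4,6] = [4,6] − [3,6] + [3,4].
The 7×1 boundary matrix has rank 1 and Smith normal form diag(1).

From H_k ≅ ker(∂_k) / im(∂_{k+1}) we obtain:

  H_0: rank C_0 − rank ∂_1 = 6 − 5 = 1, and the invariant factors of ∂_1 are all 1, so H_0 ≅ Z.
  H_1: rank ker ∂_1 − rank ∂_2 = (7 − 5) − 1 = 1, and the invariant factors of ∂_2 are all 1, so H_1 ≅ Z.
  H_2: rank ker ∂_2 − rank ∂_3 = (1 − 1) − 0 = 0, and there is no ∂_3, so H_2 ≅ 0.

As a check, the Euler characteristic is 6 − 7 + 1 = 0, which agrees with 1 − 1 + 0 = 0.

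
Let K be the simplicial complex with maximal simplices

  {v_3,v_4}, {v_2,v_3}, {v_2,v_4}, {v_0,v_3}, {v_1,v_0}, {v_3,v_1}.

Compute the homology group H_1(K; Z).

Order the vertices as v_0 < v_1 < v_2 < v_3 < v_4. Listing each simplex with vertices in this order, K has dimension 1 with simplices:

  0-simplices (5): [v_0], [v_1], [v_2], [v_3], [v_4]
  1-simplices (6): [v_0,v_1], [v_0,v_3], [v_1,v_3], [v_2,v_3], [v_2,v_4], [v_3,v_4]

giving chain groups C_0 ≅ Z^5, C_1 ≅ Z^6.

∂_1: C_1 → C_0 is given by ∂[p,q] = [q] − [p]. For instance
  ∂[v_2,v_4] = [v_4] − [v_2].
This gives a 5×6 integer matrix of rank 4; reducing to Smith normal form yields diagonal entries (1,1,1,1).

Reading off H_k = ker ∂_k / im ∂_{k+1}:

  H_1: rank ker ∂_1 − rank ∂_2 = (6 − 4) − 0 = 2, and there is no ∂_2, so H_1 ≅ Z^2.

H_1 = Z^2.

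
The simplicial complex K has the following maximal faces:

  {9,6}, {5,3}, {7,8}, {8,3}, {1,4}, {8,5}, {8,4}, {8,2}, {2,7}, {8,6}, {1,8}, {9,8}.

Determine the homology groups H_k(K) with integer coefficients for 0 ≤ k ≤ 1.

K has 9 vertices, 12 edges.
rank ∂_0 = 0, rank ∂_1 = 8 ⇒ b_0 = 9 − 0 − 8 = 1; all invariant factors of ∂_1 are 1 so no torsion. So H_0 = Z.
rank ∂_1 = 8, rank ∂_2 = 0 ⇒ b_1 = 12 − 8 − 0 = 4. So H_1 = Z^4.

H_0 ≅ Z,  H_1 ≅ Z^4.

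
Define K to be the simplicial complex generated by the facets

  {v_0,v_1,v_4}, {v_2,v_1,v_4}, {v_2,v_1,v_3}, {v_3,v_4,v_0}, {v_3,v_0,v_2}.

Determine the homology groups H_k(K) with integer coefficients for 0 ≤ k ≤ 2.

Fix the vertex order v_0 < v_1 < v_2 < v_3 < v_4 and write every simplex with vertices in increasing order. Then dim K = 2 and the simplices of K are:

  0-simplices (5): [v_0], [v_1], [v_2], [v_3], [v_4]
  1-simplices (10): [v_0,v_1], [v_0,v_2], [v_0,v_3], [v_0,v_4], [v_1,v_2], [v_1,v_3], [v_1,v_4], [v_2,v_3], [v_2,v_4], [v_3,v_4]
  2-simplices (5): [v_0,v_1,v_4], [v_0,v_2,v_3], [v_0,v_3,v_4], [v_1,v_2,v_3], [v_1,v_2,v_4]

giving chain groups C_0 ≅ Z^5, C_1 ≅ Z^10, C_2 ≅ Z^5.

∂_1: C_1 → C_0 maps an edge to its endpoints' difference, ∂[p,q] = q − p.
The 5×10 boundary matrix has rank 4 and Smith normal form diag(1,1,1,1).

The boundary map ∂_2: C_2 → C_1 sends each 2-simplex [p,q,r] to [q,r] − [p,r] + [p,q]. For instance
  ∂[v_0,v_2,v_3] = [v_2,v_3] − [v_0,v_3] + [v_0,v_2],
  ∂[v_0,v_3,v_4] = [v_3,v_4] − [v_0,v_4] + [v_0,v_3].
As a 10×5 matrix over Z this has rank 5, with invariant factors (1,1,1,1,1).

Now H_k = ker ∂_k / im ∂_{k+1}, so:

  H_0: rank C_0 − rank ∂_1 = 5 − 4 = 1, and the invariant factors of ∂_1 are all 1, so H_0 = Z.
  H_1: rank ker ∂_1 − rank ∂_2 = (10 − 4) − 5 = 1, and the invariant factors of ∂_2 are all 1, so H_1 = Z.
  H_2: rank ker ∂_2 − rank ∂_3 = (5 − 5) − 0 = 0, and there is no ∂_3, so H_2 = 0.

As a check, the Euler characteristic is 5 − 10 + 5 = 0, which agrees with 1 − 1 + 0 = 0.

H_0 = Z,  H_1 = Z,  H_2 = 0.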